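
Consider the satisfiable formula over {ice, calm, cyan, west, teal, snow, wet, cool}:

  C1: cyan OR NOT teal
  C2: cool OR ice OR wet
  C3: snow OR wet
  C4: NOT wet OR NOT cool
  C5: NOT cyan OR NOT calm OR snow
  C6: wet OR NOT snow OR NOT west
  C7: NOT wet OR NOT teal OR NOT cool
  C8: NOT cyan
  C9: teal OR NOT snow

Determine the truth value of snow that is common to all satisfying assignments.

False

Suppose snow = true.
The clause (NOT cyan) is unit, so cyan = false.
The clause (NOT teal) is unit, so teal = false.
Now (teal) is unsatisfied and unit — conflict.
So every satisfying assignment has snow = False.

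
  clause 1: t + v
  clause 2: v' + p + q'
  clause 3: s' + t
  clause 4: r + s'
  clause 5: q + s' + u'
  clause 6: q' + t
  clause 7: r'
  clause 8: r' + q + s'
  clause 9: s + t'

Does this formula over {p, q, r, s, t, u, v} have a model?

Satisfiable

Unit clause (r') forces r = 0.
Unit clause (s') forces s = 0.
Unit clause (t') forces t = 0.
Unit clause (v) forces v = 1.
Unit clause (q') forces q = 0.
No clause remains; p, u are free.
A satisfying assignment: p=0; q=0; r=0; s=0; t=0; u=0; v=1.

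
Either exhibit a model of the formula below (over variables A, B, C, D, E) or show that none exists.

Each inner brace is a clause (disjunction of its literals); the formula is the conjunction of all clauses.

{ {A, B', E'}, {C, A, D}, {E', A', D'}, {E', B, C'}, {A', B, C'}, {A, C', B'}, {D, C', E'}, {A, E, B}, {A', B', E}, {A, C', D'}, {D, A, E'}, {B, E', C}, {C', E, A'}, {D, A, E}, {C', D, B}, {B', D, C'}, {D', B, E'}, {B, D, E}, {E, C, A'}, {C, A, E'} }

Suppose A = 0.
Suppose B = 1.
From the singleton clause (E'), E = 0.
From the singleton clause (C'), C = 0.
From the singleton clause (D), D = 1.
This assignment satisfies each clause.

A=0,  B=1,  C=0,  D=1,  E=0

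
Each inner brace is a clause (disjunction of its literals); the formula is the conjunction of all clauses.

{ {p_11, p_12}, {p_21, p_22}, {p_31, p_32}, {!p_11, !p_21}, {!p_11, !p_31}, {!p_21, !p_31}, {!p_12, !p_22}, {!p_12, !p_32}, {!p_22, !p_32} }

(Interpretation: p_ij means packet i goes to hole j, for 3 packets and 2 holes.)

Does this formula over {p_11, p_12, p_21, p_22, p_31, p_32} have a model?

Try p_11 = true.
Unit clause (!p_21) forces p_21 = false.
Unit clause (p_22) forces p_22 = true.
Unit clause (!p_31) forces p_31 = false.
Unit clause (p_32) forces p_32 = true.
That conflicts with the unit clause (!p_32).
Undo p_11 and try p_11 = false.
Unit clause (p_12) forces p_12 = true.
Unit clause (!p_22) forces p_22 = false.
Unit clause (p_21) forces p_21 = true.
Unit clause (!p_31) forces p_31 = false.
Unit clause (p_32) forces p_32 = true.
That conflicts with the unit clause (!p_32).
Neither p_11 = true nor p_11 = false works.
No assignment satisfies every clause.

Unsatisfiable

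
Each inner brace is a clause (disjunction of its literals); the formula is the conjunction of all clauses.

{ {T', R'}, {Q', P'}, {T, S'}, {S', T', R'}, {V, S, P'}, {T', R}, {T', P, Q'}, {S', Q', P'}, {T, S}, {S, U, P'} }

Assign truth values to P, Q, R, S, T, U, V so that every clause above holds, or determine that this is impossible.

Try T = 0.
Unit clause (S') forces S = 0.
Now (S) is unsatisfied and unit — conflict.
That branch fails; take T = 1 instead.
Unit clause (R') forces R = 0.
Now (R) is unsatisfied and unit — conflict.
Either choice for T ends in contradiction.

UNSATISFIABLE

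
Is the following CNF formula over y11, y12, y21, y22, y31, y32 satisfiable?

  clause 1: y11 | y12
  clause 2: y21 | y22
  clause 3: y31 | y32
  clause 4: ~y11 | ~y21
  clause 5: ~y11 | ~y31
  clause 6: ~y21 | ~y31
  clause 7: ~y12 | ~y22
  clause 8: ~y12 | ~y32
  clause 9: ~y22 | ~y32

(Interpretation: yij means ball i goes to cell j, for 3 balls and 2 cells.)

Try y11 = 1.
Unit clause (~y21) forces y21 = 0.
Unit clause (y22) forces y22 = 1.
Unit clause (~y31) forces y31 = 0.
Unit clause (y32) forces y32 = 1.
Now (~y32) is unsatisfied and unit — conflict.
Undo y11 and try y11 = 0.
Unit clause (y12) forces y12 = 1.
Unit clause (~y22) forces y22 = 0.
Unit clause (y21) forces y21 = 1.
Unit clause (~y31) forces y31 = 0.
Unit clause (y32) forces y32 = 1.
Now (~y32) is unsatisfied and unit — conflict.
Both values of y11 lead to a conflict.
No assignment satisfies every clause.

No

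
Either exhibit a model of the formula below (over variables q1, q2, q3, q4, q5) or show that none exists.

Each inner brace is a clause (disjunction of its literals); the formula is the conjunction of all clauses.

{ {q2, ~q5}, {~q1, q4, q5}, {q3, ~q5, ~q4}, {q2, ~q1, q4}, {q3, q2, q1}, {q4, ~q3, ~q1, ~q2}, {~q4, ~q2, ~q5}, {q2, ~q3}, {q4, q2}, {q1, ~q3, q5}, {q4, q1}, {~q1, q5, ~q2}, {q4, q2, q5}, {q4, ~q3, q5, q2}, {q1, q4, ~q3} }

q1 ↦ 1, q2 ↦ 1, q3 ↦ 0, q4 ↦ 0, q5 ↦ 1

Suppose q2 = 1.
Suppose q4 = 0.
From the singleton clause (q1), q1 = 1.
From the singleton clause (q5), q5 = 1.
From the singleton clause (~q3), q3 = 0.
This assignment satisfies each clause.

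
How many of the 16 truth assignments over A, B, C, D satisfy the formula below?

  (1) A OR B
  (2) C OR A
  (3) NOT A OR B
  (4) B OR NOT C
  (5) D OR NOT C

There are 2^4 = 16 truth assignments over (A, B, C, D).
Check each against the 5 clauses (columns in the order A, B, C, D):
  F F F F  ✗ fails (A OR B)
  F F F T  ✗ fails (A OR B)
  F F T F  ✗ fails (A OR B)
  F F T T  ✗ fails (A OR B)
  F T F F  ✗ fails (C OR A)
  F T F T  ✗ fails (C OR A)
  F T T F  ✗ fails (D OR NOT C)
  F T T T  ✓ satisfies all
  T F F F  ✗ fails (NOT A OR B)
  T F F T  ✗ fails (NOT A OR B)
  T F T F  ✗ fails (NOT A OR B)
  T F T T  ✗ fails (NOT A OR B)
  T T F F  ✓ satisfies all
  T T F T  ✓ satisfies all
  T T T F  ✗ fails (D OR NOT C)
  T T T T  ✓ satisfies all
4 of the 16 rows are models.

4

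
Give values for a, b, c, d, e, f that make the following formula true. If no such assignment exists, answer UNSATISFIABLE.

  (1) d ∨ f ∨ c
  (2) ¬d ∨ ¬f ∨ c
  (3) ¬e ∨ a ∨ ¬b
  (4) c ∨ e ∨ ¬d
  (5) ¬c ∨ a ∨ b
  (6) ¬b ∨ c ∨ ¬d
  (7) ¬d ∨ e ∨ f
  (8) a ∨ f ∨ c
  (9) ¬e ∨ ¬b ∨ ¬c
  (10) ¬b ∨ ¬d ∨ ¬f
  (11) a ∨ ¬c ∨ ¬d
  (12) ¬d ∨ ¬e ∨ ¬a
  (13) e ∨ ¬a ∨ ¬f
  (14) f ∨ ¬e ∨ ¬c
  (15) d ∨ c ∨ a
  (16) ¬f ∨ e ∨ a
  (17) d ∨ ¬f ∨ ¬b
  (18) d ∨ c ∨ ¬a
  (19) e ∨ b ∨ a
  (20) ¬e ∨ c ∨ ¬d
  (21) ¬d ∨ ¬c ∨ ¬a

a: True,  b: False,  c: True,  d: False,  e: False,  f: False

Branch on d: set d = False.
Branch on f: set f = False.
(c) alone gives c = True.
(¬e) alone gives e = False.
Branch on a: set a = True.
No clause remains; b is free.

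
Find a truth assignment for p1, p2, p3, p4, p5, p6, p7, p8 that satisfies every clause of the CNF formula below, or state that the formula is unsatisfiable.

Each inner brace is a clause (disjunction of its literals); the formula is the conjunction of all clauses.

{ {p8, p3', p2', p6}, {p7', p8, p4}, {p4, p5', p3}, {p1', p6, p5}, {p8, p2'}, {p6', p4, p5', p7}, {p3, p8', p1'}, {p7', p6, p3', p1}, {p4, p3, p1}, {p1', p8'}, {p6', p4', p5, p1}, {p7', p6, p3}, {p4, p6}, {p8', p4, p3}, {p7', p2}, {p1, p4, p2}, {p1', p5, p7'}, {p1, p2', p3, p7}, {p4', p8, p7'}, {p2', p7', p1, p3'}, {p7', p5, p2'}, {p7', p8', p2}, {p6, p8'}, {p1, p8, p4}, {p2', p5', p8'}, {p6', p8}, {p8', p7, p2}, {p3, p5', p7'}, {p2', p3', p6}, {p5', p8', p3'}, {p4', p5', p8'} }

p1: 0, p2: 0, p3: 1, p4: 1, p5: 0, p6: 0, p7: 0, p8: 0

Suppose p8 = 0.
(p2') alone gives p2 = 0.
(p7') alone gives p7 = 0.
(p6') alone gives p6 = 0.
(p4) alone gives p4 = 1.
Suppose p1 = 0.
All clauses hold; p3, p5 can take either value.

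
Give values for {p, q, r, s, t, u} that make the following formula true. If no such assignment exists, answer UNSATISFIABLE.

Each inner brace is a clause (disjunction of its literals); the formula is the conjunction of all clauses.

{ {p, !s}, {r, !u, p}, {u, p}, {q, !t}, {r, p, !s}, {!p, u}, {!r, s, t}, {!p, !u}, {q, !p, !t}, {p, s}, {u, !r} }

UNSATISFIABLE

Branch on p: set p = true.
From the singleton clause (u), u = true.
Now (!u) is unsatisfied and unit — conflict.
Undo p and try p = false.
From the singleton clause (!s), s = false.
Now (s) is unsatisfied and unit — conflict.
Both values of p lead to a conflict.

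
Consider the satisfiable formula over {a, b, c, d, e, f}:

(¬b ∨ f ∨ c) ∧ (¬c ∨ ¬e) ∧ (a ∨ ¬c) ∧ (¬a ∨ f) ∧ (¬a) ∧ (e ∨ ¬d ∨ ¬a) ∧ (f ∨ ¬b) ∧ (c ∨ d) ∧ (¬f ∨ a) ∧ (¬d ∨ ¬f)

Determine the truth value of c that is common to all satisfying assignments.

Suppose c = True.
(¬e) alone gives e = False.
(a) alone gives a = True.
Now (¬a) is unsatisfied and unit — conflict.
So every satisfying assignment has c = False.

False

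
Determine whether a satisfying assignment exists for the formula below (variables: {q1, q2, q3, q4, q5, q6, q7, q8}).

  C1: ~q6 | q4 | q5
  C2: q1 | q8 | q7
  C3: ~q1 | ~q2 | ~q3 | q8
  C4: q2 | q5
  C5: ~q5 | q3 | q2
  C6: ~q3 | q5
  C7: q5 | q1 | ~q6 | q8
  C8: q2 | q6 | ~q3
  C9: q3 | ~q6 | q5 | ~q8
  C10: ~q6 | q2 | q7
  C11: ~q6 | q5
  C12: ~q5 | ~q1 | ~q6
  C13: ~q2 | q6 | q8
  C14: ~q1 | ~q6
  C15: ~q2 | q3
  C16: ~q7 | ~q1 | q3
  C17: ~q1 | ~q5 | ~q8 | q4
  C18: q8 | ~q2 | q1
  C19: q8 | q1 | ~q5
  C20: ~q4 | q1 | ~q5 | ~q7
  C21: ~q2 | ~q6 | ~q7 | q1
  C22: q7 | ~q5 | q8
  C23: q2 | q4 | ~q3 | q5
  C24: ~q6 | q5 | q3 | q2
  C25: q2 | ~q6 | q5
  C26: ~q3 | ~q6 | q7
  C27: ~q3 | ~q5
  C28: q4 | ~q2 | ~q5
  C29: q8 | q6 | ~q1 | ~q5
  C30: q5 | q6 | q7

No, unsatisfiable

Try q2 = 1.
(q3) alone gives q3 = 1.
(q5) alone gives q5 = 1.
But (~q5) is also a unit clause — contradiction.
Backtrack on q2: now try q2 = 0.
(q5) alone gives q5 = 1.
(q3) alone gives q3 = 1.
But (~q3) is also a unit clause — contradiction.
Either choice for q2 ends in contradiction.
No assignment satisfies every clause.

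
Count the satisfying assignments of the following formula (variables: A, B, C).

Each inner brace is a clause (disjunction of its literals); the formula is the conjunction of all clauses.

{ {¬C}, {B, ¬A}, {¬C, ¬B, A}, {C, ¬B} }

There are 2^3 = 8 truth assignments over (A, B, C).
Check each against the 4 clauses (columns in the order A, B, C):
  F F F  ✓ satisfies all
  F F T  ✗ fails (¬C)
  F T F  ✗ fails (C ∨ ¬B)
  F T T  ✗ fails (¬C)
  T F F  ✗ fails (B ∨ ¬A)
  T F T  ✗ fails (¬C)
  T T F  ✗ fails (C ∨ ¬B)
  T T T  ✗ fails (¬C)
1 of the 8 rows is a model.

1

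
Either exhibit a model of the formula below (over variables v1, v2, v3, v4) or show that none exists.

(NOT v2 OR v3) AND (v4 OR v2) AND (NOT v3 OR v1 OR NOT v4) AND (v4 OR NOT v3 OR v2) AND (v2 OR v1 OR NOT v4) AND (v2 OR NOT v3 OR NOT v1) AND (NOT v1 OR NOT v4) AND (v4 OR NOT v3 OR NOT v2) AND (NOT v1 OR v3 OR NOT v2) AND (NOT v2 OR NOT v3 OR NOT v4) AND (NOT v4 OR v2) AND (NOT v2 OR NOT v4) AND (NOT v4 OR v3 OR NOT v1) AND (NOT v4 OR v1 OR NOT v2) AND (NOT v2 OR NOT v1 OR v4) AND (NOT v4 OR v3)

Case v2 = false:
Unit clause (v4) forces v4 = true.
That conflicts with the unit clause (NOT v4).
Backtrack on v2: now try v2 = true.
Unit clause (v3) forces v3 = true.
Unit clause (v4) forces v4 = true.
That conflicts with the unit clause (NOT v4).
Neither v2 = true nor v2 = false works.

UNSATISFIABLE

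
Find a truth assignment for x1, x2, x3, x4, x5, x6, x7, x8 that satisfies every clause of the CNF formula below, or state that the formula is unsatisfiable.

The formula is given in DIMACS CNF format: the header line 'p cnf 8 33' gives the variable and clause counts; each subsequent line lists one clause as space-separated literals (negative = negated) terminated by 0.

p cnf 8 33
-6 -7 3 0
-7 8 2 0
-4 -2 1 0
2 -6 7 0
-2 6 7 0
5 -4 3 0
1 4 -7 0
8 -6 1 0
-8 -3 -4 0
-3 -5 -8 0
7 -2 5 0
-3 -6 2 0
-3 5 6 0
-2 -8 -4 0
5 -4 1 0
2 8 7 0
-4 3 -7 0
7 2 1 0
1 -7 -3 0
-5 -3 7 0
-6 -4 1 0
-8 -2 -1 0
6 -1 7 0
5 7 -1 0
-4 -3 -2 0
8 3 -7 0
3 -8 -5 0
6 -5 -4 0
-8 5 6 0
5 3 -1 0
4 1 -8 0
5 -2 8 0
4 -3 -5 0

Try x6 = True.
Try x7 = False.
The clause (x2) is unit, so x2 = True.
The clause (x5) is unit, so x5 = True.
The clause (¬x3) is unit, so x3 = False.
The clause (¬x8) is unit, so x8 = False.
The clause (x1) is unit, so x1 = True.
All clauses hold; x4 can take either value.

x1 ↦ True, x2 ↦ True, x3 ↦ False, x4 ↦ False, x5 ↦ True, x6 ↦ True, x7 ↦ False, x8 ↦ False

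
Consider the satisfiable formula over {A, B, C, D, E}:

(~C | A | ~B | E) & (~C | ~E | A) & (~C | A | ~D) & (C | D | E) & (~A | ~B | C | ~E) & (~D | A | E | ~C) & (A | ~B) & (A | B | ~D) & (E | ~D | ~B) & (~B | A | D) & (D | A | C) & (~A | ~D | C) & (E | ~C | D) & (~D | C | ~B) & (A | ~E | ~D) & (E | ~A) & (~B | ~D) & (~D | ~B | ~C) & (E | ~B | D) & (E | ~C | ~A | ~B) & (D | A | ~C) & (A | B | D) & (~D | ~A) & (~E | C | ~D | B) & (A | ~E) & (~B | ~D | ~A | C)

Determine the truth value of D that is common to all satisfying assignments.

Suppose D = 1.
From the singleton clause (~B), B = 0.
From the singleton clause (A), A = 1.
That conflicts with the unit clause (~A).
So every satisfying assignment has D = False.

False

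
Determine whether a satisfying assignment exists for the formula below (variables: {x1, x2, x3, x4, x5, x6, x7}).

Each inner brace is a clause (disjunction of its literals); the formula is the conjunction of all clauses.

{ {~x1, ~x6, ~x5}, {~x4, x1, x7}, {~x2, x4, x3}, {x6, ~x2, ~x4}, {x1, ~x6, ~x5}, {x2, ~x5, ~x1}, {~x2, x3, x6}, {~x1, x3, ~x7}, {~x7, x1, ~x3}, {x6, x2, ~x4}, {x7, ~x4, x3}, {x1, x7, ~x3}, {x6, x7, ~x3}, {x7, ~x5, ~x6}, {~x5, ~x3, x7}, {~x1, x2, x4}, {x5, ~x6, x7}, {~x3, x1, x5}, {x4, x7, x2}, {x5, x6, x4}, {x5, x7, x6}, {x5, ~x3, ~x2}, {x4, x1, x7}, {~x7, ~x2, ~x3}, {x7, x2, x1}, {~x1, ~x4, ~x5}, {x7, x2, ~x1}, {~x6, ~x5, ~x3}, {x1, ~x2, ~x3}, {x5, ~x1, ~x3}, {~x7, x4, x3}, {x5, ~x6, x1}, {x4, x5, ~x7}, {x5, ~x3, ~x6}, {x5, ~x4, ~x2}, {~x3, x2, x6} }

Unsatisfiable

Case x1 = 0:
Case x4 = 0:
(x7) alone gives x7 = 1.
(~x3) alone gives x3 = 0.
Now (x3) is unsatisfied and unit — conflict.
That branch fails; take x4 = 1 instead.
(x7) alone gives x7 = 1.
(~x3) alone gives x3 = 0.
Case x6 = 1:
(~x5) alone gives x5 = 0.
Now (x5) is unsatisfied and unit — conflict.
That branch fails; take x6 = 0 instead.
(~x2) alone gives x2 = 0.
Now (x2) is unsatisfied and unit — conflict.
Neither x6 = 1 nor x6 = 0 works.
Neither x4 = 1 nor x4 = 0 works.
That branch fails; take x1 = 1 instead.
Case x6 = 0:
Case x2 = 0:
(~x5) alone gives x5 = 0.
(~x4) alone gives x4 = 0.
Now (x4) is unsatisfied and unit — conflict.
That branch fails; take x2 = 1 instead.
(~x4) alone gives x4 = 0.
(x3) alone gives x3 = 1.
(x7) alone gives x7 = 1.
Now (~x7) is unsatisfied and unit — conflict.
Neither x2 = 1 nor x2 = 0 works.
That branch fails; take x6 = 1 instead.
(~x5) alone gives x5 = 0.
(x7) alone gives x7 = 1.
(x3) alone gives x3 = 1.
Now (~x3) is unsatisfied and unit — conflict.
Neither x6 = 1 nor x6 = 0 works.
Neither x1 = 1 nor x1 = 0 works.
No assignment satisfies every clause.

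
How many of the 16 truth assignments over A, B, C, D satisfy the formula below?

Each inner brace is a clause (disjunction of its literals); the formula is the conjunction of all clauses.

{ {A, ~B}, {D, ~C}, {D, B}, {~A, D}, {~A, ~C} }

There are 2^4 = 16 truth assignments over (A, B, C, D).
Split on B. With B = 1, the clauses containing B are satisfied and ~B drops from the rest; 1 of the 2^3 = 8 assignments to the other variables satisfy what remains.
With B = 0, by the same count on the reduced clause set, 3 assignments work.
(One model: A=F, B=F, C=F, D=T.)
Total: 1 + 3 = 4.

4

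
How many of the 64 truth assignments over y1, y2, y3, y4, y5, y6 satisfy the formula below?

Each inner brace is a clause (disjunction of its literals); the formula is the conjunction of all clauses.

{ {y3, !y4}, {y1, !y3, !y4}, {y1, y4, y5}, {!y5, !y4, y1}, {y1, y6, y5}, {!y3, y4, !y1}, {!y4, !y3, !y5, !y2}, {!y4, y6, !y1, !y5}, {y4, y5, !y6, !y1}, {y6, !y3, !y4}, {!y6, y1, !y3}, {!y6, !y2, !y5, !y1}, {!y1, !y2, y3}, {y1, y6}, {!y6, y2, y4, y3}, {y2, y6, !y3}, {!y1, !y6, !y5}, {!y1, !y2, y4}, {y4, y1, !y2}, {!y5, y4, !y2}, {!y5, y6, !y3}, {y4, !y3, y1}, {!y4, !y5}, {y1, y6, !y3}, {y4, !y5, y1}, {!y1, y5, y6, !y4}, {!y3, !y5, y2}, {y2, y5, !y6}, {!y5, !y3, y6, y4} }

3

There are 2^6 = 64 truth assignments over (y1, y2, y3, y4, y5, y6).
Split on y1. With y1 = true, the clauses containing y1 are satisfied and !y1 drops from the rest; 3 of the 2^5 = 32 assignments to the other variables satisfy what remains.
With y1 = false, by the same count on the reduced clause set, 0 assignments work.
Total: 3 + 0 = 3.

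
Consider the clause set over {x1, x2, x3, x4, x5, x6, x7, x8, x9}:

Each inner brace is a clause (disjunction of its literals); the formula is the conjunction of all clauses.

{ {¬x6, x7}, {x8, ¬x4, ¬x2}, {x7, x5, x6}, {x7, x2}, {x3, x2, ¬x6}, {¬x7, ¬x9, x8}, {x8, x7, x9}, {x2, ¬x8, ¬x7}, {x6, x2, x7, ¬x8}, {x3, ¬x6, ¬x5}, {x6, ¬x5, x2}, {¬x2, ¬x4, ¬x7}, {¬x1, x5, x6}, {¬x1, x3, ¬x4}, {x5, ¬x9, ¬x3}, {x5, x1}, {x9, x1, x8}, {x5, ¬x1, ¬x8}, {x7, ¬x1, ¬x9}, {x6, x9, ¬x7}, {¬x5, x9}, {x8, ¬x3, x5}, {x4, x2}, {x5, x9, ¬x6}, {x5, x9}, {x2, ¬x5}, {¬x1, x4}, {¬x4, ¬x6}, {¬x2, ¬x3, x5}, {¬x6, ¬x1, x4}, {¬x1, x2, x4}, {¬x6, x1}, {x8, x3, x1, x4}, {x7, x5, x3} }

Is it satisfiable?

Satisfiable

Branch on x6: set x6 = False.
Branch on x7: set x7 = False.
(x5) alone gives x5 = True.
(x2) alone gives x2 = True.
(x9) alone gives x9 = True.
(¬x1) alone gives x1 = False.
Branch on x8: set x8 = False.
(¬x4) alone gives x4 = False.
(x3) alone gives x3 = True.
This assignment satisfies each clause.
A satisfying assignment: x1=False,  x2=True,  x3=True,  x4=False,  x5=True,  x6=False,  x7=False,  x8=False,  x9=True.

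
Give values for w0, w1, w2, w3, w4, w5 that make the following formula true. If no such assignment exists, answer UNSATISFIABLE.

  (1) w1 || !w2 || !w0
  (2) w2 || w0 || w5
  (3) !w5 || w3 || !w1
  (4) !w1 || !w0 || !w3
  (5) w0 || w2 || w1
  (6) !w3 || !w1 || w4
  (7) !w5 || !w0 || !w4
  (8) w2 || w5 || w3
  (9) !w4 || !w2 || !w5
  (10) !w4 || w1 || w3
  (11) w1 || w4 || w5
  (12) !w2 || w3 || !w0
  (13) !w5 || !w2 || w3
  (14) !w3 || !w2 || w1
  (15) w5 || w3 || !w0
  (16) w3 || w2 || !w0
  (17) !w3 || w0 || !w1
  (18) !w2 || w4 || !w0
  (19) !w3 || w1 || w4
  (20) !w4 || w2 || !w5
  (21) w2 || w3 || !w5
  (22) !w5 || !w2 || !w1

w0: false, w1: true, w2: true, w3: false, w4: false, w5: false

Suppose w1 = true.
Suppose w5 = false.
Suppose w2 = true.
Suppose w0 = false.
(!w3) alone gives w3 = false.
No clause remains; w4 is free.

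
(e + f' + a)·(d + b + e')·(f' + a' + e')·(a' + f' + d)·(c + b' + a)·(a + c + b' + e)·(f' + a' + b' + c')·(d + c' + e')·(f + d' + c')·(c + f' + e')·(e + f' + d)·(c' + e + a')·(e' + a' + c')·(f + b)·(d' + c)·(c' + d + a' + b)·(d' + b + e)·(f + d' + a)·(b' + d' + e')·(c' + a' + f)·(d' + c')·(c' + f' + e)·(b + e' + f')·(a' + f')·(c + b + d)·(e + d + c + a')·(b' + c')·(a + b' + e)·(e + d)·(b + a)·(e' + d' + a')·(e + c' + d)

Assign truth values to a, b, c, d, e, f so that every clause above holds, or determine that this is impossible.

Try f = 0.
The clause (b) is unit, so b = 1.
The clause (c') is unit, so c = 0.
The clause (a) is unit, so a = 1.
The clause (d') is unit, so d = 0.
The clause (e) is unit, so e = 1.
All clauses are satisfied.

a: 1, b: 1, c: 0, d: 0, e: 1, f: 0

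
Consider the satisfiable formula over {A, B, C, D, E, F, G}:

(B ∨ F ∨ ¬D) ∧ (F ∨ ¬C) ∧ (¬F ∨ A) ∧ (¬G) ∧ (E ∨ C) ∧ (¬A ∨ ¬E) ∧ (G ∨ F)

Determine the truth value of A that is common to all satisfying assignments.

Suppose A = False.
From the singleton clause (¬F), F = False.
From the singleton clause (¬C), C = False.
From the singleton clause (¬G), G = False.
Now (G) is unsatisfied and unit — conflict.
So every satisfying assignment has A = True.

True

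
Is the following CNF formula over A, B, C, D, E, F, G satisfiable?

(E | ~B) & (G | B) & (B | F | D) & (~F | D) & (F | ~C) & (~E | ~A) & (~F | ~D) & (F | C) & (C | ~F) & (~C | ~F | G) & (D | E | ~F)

Try E = 1.
(~A) alone gives A = 0.
Try G = 1.
Try F = 0.
(~C) alone gives C = 0.
Now (C) is unsatisfied and unit — conflict.
That branch fails; take F = 1 instead.
(D) alone gives D = 1.
Now (~D) is unsatisfied and unit — conflict.
Both values of F lead to a conflict.
That branch fails; take G = 0 instead.
(B) alone gives B = 1.
Try F = 0.
(~C) alone gives C = 0.
Now (C) is unsatisfied and unit — conflict.
That branch fails; take F = 1 instead.
(D) alone gives D = 1.
Now (~D) is unsatisfied and unit — conflict.
Both values of F lead to a conflict.
Both values of G lead to a conflict.
That branch fails; take E = 0 instead.
(~B) alone gives B = 0.
(G) alone gives G = 1.
Try F = 1.
(D) alone gives D = 1.
Now (~D) is unsatisfied and unit — conflict.
That branch fails; take F = 0 instead.
(D) alone gives D = 1.
(~C) alone gives C = 0.
Now (C) is unsatisfied and unit — conflict.
Both values of F lead to a conflict.
Both values of E lead to a conflict.
No assignment satisfies every clause.

No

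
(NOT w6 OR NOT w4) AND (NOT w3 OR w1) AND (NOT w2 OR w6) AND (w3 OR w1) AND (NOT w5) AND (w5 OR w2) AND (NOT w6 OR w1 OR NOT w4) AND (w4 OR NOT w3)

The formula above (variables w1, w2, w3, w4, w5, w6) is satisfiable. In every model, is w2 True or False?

Suppose w2 = false.
Unit clause (NOT w5) forces w5 = false.
Now (w5) is unsatisfied and unit — conflict.
So every satisfying assignment has w2 = True.

True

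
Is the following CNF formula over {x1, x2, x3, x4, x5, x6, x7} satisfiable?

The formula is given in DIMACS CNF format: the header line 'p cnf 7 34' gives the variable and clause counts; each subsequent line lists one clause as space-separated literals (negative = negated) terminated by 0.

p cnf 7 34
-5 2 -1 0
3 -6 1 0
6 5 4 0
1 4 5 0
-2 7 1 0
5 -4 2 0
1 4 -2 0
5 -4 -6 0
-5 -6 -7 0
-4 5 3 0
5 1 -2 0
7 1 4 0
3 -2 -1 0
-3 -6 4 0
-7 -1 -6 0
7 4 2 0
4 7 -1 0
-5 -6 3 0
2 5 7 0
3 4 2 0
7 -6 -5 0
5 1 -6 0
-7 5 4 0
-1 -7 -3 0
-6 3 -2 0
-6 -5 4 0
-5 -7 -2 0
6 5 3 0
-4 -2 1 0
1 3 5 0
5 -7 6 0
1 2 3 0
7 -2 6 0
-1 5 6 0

Suppose x5 = True.
Suppose x2 = False.
(¬x1) alone gives x1 = False.
(x3) alone gives x3 = True.
Suppose x6 = False.
Suppose x7 = False.
(x4) alone gives x4 = True.
All clauses are satisfied.
A satisfying assignment: x1: False, x2: False, x3: True, x4: True, x5: True, x6: False, x7: False.

Satisfiable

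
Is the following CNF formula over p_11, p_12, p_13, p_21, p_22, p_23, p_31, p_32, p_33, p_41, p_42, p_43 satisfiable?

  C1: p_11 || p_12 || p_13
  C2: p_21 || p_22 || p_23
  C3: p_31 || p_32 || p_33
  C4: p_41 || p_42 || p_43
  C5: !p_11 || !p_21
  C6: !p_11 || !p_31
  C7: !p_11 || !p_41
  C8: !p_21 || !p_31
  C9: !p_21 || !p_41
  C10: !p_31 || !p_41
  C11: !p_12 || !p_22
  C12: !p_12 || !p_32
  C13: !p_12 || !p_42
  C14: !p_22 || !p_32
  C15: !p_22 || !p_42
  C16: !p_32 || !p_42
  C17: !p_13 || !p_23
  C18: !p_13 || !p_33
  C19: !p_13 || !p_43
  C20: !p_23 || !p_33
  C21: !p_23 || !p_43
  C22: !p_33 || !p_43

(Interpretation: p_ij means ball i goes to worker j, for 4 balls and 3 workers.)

No, unsatisfiable

Branch on p_11: set p_11 = false.
Branch on p_12: set p_12 = true.
From the singleton clause (!p_22), p_22 = false.
From the singleton clause (!p_32), p_32 = false.
From the singleton clause (!p_42), p_42 = false.
Branch on p_21: set p_21 = true.
From the singleton clause (!p_31), p_31 = false.
From the singleton clause (p_33), p_33 = true.
From the singleton clause (!p_41), p_41 = false.
From the singleton clause (p_43), p_43 = true.
Now (!p_43) is unsatisfied and unit — conflict.
That branch fails; take p_21 = false instead.
From the singleton clause (p_23), p_23 = true.
From the singleton clause (!p_13), p_13 = false.
From the singleton clause (!p_33), p_33 = false.
From the singleton clause (p_31), p_31 = true.
From the singleton clause (!p_41), p_41 = false.
From the singleton clause (p_43), p_43 = true.
Now (!p_43) is unsatisfied and unit — conflict.
Both values of p_21 lead to a conflict.
That branch fails; take p_12 = false instead.
From the singleton clause (p_13), p_13 = true.
From the singleton clause (!p_23), p_23 = false.
From the singleton clause (!p_33), p_33 = false.
From the singleton clause (!p_43), p_43 = false.
Branch on p_21: set p_21 = true.
From the singleton clause (!p_31), p_31 = false.
From the singleton clause (p_32), p_32 = true.
From the singleton clause (!p_41), p_41 = false.
From the singleton clause (p_42), p_42 = true.
Now (!p_42) is unsatisfied and unit — conflict.
That branch fails; take p_21 = false instead.
From the singleton clause (p_22), p_22 = true.
From the singleton clause (!p_32), p_32 = false.
From the singleton clause (p_31), p_31 = true.
From the singleton clause (!p_41), p_41 = false.
From the singleton clause (p_42), p_42 = true.
Now (!p_42) is unsatisfied and unit — conflict.
Both values of p_21 lead to a conflict.
Both values of p_12 lead to a conflict.
That branch fails; take p_11 = true instead.
From the singleton clause (!p_21), p_21 = false.
From the singleton clause (!p_31), p_31 = false.
From the singleton clause (!p_41), p_41 = false.
Branch on p_22: set p_22 = true.
From the singleton clause (!p_12), p_12 = false.
From the singleton clause (!p_32), p_32 = false.
From the singleton clause (p_33), p_33 = true.
From the singleton clause (!p_42), p_42 = false.
From the singleton clause (p_43), p_43 = true.
Now (!p_43) is unsatisfied and unit — conflict.
That branch fails; take p_22 = false instead.
From the singleton clause (p_23), p_23 = true.
From the singleton clause (!p_13), p_13 = false.
From the singleton clause (!p_33), p_33 = false.
From the singleton clause (p_32), p_32 = true.
From the singleton clause (!p_12), p_12 = false.
From the singleton clause (!p_42), p_42 = false.
From the singleton clause (p_43), p_43 = true.
Now (!p_43) is unsatisfied and unit — conflict.
Both values of p_22 lead to a conflict.
Both values of p_11 lead to a conflict.
No assignment satisfies every clause.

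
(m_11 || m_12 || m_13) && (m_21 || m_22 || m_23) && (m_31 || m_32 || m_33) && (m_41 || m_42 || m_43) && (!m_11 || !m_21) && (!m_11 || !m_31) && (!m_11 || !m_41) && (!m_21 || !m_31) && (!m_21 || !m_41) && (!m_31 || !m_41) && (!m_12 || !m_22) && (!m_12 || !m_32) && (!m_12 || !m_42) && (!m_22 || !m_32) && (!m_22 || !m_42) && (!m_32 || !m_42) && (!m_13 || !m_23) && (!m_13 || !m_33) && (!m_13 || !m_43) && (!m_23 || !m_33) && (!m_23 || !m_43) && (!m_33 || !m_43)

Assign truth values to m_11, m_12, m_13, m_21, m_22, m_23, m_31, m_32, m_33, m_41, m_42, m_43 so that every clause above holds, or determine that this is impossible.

Try m_11 = false.
Try m_12 = true.
From the singleton clause (!m_22), m_22 = false.
From the singleton clause (!m_32), m_32 = false.
From the singleton clause (!m_42), m_42 = false.
Try m_21 = true.
From the singleton clause (!m_31), m_31 = false.
From the singleton clause (m_33), m_33 = true.
From the singleton clause (!m_41), m_41 = false.
From the singleton clause (m_43), m_43 = true.
Now (!m_43) is unsatisfied and unit — conflict.
That branch fails; take m_21 = false instead.
From the singleton clause (m_23), m_23 = true.
From the singleton clause (!m_13), m_13 = false.
From the singleton clause (!m_33), m_33 = false.
From the singleton clause (m_31), m_31 = true.
From the singleton clause (!m_41), m_41 = false.
From the singleton clause (m_43), m_43 = true.
Now (!m_43) is unsatisfied and unit — conflict.
Both values of m_21 lead to a conflict.
That branch fails; take m_12 = false instead.
From the singleton clause (m_13), m_13 = true.
From the singleton clause (!m_23), m_23 = false.
From the singleton clause (!m_33), m_33 = false.
From the singleton clause (!m_43), m_43 = false.
Try m_21 = true.
From the singleton clause (!m_31), m_31 = false.
From the singleton clause (m_32), m_32 = true.
From the singleton clause (!m_41), m_41 = false.
From the singleton clause (m_42), m_42 = true.
Now (!m_42) is unsatisfied and unit — conflict.
That branch fails; take m_21 = false instead.
From the singleton clause (m_22), m_22 = true.
From the singleton clause (!m_32), m_32 = false.
From the singleton clause (m_31), m_31 = true.
From the singleton clause (!m_41), m_41 = false.
From the singleton clause (m_42), m_42 = true.
Now (!m_42) is unsatisfied and unit — conflict.
Both values of m_21 lead to a conflict.
Both values of m_12 lead to a conflict.
That branch fails; take m_11 = true instead.
From the singleton clause (!m_21), m_21 = false.
From the singleton clause (!m_31), m_31 = false.
From the singleton clause (!m_41), m_41 = false.
Try m_22 = true.
From the singleton clause (!m_12), m_12 = false.
From the singleton clause (!m_32), m_32 = false.
From the singleton clause (m_33), m_33 = true.
From the singleton clause (!m_42), m_42 = false.
From the singleton clause (m_43), m_43 = true.
Now (!m_43) is unsatisfied and unit — conflict.
That branch fails; take m_22 = false instead.
From the singleton clause (m_23), m_23 = true.
From the singleton clause (!m_13), m_13 = false.
From the singleton clause (!m_33), m_33 = false.
From the singleton clause (m_32), m_32 = true.
From the singleton clause (!m_12), m_12 = false.
From the singleton clause (!m_42), m_42 = false.
From the singleton clause (m_43), m_43 = true.
Now (!m_43) is unsatisfied and unit — conflict.
Both values of m_22 lead to a conflict.
Both values of m_11 lead to a conflict.

UNSATISFIABLE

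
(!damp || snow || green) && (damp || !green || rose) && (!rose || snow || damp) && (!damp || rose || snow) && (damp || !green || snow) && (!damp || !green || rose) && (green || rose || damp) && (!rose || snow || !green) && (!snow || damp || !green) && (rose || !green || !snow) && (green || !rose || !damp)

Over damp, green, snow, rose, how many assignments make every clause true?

There are 2^4 = 16 truth assignments over (damp, green, snow, rose).
Split on rose. With rose = true, the clauses containing rose are satisfied and !rose drops from the rest; 2 of the 2^3 = 8 assignments to the other variables satisfy what remains.
With rose = false, by the same count on the reduced clause set, 1 assignment works.
Total: 2 + 1 = 3.

3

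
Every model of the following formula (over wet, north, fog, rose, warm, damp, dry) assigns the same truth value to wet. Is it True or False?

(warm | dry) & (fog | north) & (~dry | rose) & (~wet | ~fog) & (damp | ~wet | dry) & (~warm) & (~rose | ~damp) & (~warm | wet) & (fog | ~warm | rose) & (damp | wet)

Suppose wet = 0.
The clause (~warm) is unit, so warm = 0.
The clause (dry) is unit, so dry = 1.
The clause (rose) is unit, so rose = 1.
The clause (~damp) is unit, so damp = 0.
But (damp) is also a unit clause — contradiction.
So every satisfying assignment has wet = True.

True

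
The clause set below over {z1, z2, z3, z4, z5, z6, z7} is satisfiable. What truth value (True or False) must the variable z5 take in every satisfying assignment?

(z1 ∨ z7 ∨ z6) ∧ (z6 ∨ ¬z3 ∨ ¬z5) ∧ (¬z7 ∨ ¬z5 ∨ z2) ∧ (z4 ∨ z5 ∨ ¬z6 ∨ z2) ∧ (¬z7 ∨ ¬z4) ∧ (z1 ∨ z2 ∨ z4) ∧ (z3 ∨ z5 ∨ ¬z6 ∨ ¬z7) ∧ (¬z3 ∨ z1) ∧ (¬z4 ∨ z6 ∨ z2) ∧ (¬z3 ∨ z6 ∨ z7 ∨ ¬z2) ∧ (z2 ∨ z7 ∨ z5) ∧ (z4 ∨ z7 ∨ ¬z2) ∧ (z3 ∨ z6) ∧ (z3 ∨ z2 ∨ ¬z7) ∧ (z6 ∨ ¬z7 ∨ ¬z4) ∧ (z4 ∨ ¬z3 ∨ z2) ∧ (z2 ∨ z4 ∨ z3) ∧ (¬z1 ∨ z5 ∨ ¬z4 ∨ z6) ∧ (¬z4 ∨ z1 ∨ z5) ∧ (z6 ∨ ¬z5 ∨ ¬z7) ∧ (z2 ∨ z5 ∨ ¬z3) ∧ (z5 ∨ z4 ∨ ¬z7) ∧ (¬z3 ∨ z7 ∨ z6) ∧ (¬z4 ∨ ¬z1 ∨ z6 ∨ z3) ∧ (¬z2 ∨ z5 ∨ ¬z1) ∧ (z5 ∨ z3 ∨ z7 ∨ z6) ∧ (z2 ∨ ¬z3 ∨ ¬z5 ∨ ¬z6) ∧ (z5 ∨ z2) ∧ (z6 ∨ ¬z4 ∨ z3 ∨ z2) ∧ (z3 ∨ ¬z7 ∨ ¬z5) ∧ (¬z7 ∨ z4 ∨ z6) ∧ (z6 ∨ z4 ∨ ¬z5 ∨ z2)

True

Suppose z5 = False.
From the singleton clause (z2), z2 = True.
From the singleton clause (¬z1), z1 = False.
From the singleton clause (¬z3), z3 = False.
From the singleton clause (z6), z6 = True.
From the singleton clause (¬z7), z7 = False.
From the singleton clause (z4), z4 = True.
Now (¬z4) is unsatisfied and unit — conflict.
So every satisfying assignment has z5 = True.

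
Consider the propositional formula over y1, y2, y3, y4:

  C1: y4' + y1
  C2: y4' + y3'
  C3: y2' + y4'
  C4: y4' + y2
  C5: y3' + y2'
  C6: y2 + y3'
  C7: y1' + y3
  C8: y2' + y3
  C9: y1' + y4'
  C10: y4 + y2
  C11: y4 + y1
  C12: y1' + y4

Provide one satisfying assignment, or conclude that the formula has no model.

UNSATISFIABLE

Branch on y4: set y4 = 0.
(y2) alone gives y2 = 1.
(y3') alone gives y3 = 0.
But (y3) is also a unit clause — contradiction.
Undo y4 and try y4 = 1.
(y1) alone gives y1 = 1.
But (y1') is also a unit clause — contradiction.
Neither y4 = 1 nor y4 = 0 works.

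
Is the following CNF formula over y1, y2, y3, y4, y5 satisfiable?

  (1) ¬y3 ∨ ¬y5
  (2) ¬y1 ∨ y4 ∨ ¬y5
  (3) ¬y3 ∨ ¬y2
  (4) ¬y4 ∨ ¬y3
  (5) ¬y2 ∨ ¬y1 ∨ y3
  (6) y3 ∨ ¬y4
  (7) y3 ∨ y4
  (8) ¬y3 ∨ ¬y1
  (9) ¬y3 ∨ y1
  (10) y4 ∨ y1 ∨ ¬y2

No

Suppose y3 = False.
The clause (¬y4) is unit, so y4 = False.
That conflicts with the unit clause (y4).
Backtrack on y3: now try y3 = True.
The clause (¬y5) is unit, so y5 = False.
The clause (¬y2) is unit, so y2 = False.
The clause (¬y4) is unit, so y4 = False.
The clause (¬y1) is unit, so y1 = False.
That conflicts with the unit clause (y1).
Neither y3 = True nor y3 = False works.
No assignment satisfies every clause.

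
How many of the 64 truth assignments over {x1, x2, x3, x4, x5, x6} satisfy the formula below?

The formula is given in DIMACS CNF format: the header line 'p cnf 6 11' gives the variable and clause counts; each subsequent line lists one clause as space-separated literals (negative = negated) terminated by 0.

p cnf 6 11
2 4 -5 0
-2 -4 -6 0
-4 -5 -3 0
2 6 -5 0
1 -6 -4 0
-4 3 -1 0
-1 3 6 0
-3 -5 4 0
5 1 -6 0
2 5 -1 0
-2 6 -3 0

12

There are 2^6 = 64 truth assignments over (x1, x2, x3, x4, x5, x6).
Split on x4. With x4 = True, the clauses containing x4 are satisfied and ¬x4 drops from the rest; 4 of the 2^5 = 32 assignments to the other variables satisfy what remains.
With x4 = False, by the same count on the reduced clause set, 8 assignments work.
(One model: x1=F, x2=F, x3=F, x4=F, x5=F, x6=F.)
Total: 4 + 8 = 12.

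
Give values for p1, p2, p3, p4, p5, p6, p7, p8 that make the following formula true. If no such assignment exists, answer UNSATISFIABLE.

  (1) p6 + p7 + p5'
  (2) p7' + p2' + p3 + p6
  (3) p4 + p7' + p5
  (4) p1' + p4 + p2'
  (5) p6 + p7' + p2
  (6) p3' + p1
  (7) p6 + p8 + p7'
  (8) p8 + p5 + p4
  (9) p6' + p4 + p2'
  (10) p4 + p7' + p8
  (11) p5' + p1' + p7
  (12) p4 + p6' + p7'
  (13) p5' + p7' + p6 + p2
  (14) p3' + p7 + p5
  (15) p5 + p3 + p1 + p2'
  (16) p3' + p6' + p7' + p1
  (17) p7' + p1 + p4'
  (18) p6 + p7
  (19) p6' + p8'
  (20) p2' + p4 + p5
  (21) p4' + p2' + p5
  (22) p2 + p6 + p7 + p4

Try p3 = 0.
Try p6 = 1.
Unit clause (p8') forces p8 = 0.
Try p5 = 1.
Try p4 = 1.
Try p1 = 0.
Unit clause (p7') forces p7 = 0.
All clauses hold; p2 can take either value.

p1 ↦ 0,  p2 ↦ 1,  p3 ↦ 0,  p4 ↦ 1,  p5 ↦ 1,  p6 ↦ 1,  p7 ↦ 0,  p8 ↦ 0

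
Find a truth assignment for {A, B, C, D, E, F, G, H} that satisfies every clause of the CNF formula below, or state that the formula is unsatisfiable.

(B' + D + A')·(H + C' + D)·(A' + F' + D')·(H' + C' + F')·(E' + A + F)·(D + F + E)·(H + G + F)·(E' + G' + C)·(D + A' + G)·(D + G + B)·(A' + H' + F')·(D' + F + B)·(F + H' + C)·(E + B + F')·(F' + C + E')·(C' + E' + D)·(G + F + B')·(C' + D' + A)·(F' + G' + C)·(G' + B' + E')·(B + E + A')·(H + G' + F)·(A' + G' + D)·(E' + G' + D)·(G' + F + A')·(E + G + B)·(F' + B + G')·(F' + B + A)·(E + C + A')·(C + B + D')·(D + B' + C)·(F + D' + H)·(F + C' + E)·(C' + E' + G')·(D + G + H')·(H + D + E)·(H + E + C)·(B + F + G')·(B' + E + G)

UNSATISFIABLE

Case B = 0:
Case D = 1:
From the singleton clause (F), F = 1.
From the singleton clause (A'), A = 0.
Now (A) is unsatisfied and unit — conflict.
Backtrack on D: now try D = 0.
From the singleton clause (G), G = 1.
From the singleton clause (A'), A = 0.
From the singleton clause (E'), E = 0.
From the singleton clause (F), F = 1.
Now (F') is unsatisfied and unit — conflict.
Both values of D lead to a conflict.
Backtrack on B: now try B = 1.
Case D = 1:
Case A = 0:
From the singleton clause (C'), C = 0.
Case E = 0:
From the singleton clause (H), H = 1.
From the singleton clause (F), F = 1.
From the singleton clause (G'), G = 0.
Now (G) is unsatisfied and unit — conflict.
Backtrack on E: now try E = 1.
From the singleton clause (F), F = 1.
Now (F') is unsatisfied and unit — conflict.
Both values of E lead to a conflict.
Backtrack on A: now try A = 1.
From the singleton clause (F'), F = 0.
From the singleton clause (G), G = 1.
Now (G') is unsatisfied and unit — conflict.
Both values of A lead to a conflict.
Backtrack on D: now try D = 0.
From the singleton clause (A'), A = 0.
From the singleton clause (C), C = 1.
From the singleton clause (H), H = 1.
From the singleton clause (F'), F = 0.
From the singleton clause (E'), E = 0.
Now (E) is unsatisfied and unit — conflict.
Both values of D lead to a conflict.
Both values of B lead to a conflict.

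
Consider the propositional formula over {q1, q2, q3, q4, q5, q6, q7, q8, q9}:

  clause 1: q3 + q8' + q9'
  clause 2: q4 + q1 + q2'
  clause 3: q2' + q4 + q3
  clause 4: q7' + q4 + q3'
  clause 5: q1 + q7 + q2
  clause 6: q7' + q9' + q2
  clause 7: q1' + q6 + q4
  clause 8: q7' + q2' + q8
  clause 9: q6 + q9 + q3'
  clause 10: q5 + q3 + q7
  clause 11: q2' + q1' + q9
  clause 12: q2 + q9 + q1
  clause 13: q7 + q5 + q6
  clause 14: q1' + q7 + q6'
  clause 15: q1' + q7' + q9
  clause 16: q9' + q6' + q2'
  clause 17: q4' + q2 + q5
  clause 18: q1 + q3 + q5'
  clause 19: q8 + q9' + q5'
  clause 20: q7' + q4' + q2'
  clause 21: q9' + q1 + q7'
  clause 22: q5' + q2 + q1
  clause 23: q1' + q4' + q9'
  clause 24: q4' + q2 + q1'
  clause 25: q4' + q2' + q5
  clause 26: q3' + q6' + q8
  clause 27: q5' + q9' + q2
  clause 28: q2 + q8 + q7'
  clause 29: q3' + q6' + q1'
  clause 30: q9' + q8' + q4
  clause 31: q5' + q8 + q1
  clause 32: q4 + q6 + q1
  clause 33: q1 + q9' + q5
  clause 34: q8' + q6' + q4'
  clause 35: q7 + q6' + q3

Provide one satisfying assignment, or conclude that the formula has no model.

Case q3 = 1:
Case q7 = 0:
Case q1 = 0:
From the singleton clause (q2), q2 = 1.
From the singleton clause (q4), q4 = 1.
From the singleton clause (q5), q5 = 1.
From the singleton clause (q8), q8 = 1.
From the singleton clause (q6'), q6 = 0.
From the singleton clause (q9), q9 = 1.
All clauses are satisfied.

q1 ↦ 0, q2 ↦ 1, q3 ↦ 1, q4 ↦ 1, q5 ↦ 1, q6 ↦ 0, q7 ↦ 0, q8 ↦ 1, q9 ↦ 1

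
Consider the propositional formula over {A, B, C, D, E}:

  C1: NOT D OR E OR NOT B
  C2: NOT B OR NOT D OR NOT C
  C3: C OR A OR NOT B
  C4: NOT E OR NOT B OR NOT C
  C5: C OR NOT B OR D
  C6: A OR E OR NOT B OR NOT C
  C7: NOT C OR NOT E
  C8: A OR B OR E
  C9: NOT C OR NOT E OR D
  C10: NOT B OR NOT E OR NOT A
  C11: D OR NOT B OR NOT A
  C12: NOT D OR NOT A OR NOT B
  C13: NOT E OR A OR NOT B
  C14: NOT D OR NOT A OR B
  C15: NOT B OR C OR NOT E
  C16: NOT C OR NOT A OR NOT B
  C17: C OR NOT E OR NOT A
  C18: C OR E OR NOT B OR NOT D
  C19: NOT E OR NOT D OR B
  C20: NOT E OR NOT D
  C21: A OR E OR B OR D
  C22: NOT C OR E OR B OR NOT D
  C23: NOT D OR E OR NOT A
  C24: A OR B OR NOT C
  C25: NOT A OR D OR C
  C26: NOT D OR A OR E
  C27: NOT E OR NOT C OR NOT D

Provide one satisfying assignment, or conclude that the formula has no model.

A=false; B=false; C=false; D=false; E=true

Try C = false.
Try A = false.
From the singleton clause (NOT B), B = false.
From the singleton clause (E), E = true.
From the singleton clause (NOT D), D = false.
Every clause now holds.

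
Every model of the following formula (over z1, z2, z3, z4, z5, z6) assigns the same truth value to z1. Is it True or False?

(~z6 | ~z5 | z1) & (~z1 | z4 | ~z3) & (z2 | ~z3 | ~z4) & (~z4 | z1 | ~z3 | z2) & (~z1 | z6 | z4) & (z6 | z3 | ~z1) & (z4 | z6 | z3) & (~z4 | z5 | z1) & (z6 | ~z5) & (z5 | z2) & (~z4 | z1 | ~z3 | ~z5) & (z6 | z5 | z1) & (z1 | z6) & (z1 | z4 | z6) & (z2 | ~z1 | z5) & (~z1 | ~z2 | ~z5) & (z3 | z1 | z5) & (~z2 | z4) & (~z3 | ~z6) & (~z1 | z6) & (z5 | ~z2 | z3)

True

Suppose z1 = 0.
The clause (z6) is unit, so z6 = 1.
The clause (~z5) is unit, so z5 = 0.
The clause (~z4) is unit, so z4 = 0.
The clause (z2) is unit, so z2 = 1.
But (~z2) is also a unit clause — contradiction.
So every satisfying assignment has z1 = True.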